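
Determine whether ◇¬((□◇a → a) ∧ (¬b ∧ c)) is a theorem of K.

Invalid (countermodel exists)

Tableau for the negation ¬◇¬((□◇a → a) ∧ (¬b ∧ c)):
1. ¬◇¬((□◇a → a) ∧ (¬b ∧ c)), u
The negation has an open branch (countermodel exists).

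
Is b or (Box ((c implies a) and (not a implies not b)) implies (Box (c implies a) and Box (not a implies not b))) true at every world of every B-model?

Valid

Tableau for the negation not (b or (Box ((c implies a) and (not a implies not b)) implies (Box (c implies a) and Box (not a implies not b)))):
1. not (b or (Box ((c implies a) and (not a implies not b)) implies (Box (c implies a) and Box (not a implies not b)))), 0
2. not b, 0
3. not (Box ((c implies a) and (not a implies not b)) implies (Box (c implies a) and Box (not a implies not b))), 0
4. Box ((c implies a) and (not a implies not b)), 0
5. not (Box (c implies a) and Box (not a implies not b)), 0
6. (c implies a) and (not a implies not b), 0
7. c implies a, 0
8. not a implies not b, 0
9. not Box (not a implies not b), 0
10. a, 0
11. not (not a implies not b), 1
12. not a, 1
13. b, 1
14. (c implies a) and (not a implies not b), 1
15. c implies a, 1
16. not a implies not b, 1
17. not c, 1
18. not b, 1
Accessibility: 0R0, 0R1, 1R0, 1R1
Branch closes: b and not b both at 1.
All branches of the negation close; one closing branch shown above.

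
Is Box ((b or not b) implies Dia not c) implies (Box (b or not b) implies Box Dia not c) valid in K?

Tableau for the negation not (Box ((b or not b) implies Dia not c) implies (Box (b or not b) implies Box Dia not c)):
1. not (Box ((b or not b) implies Dia not c) implies (Box (b or not b) implies Box Dia not c)), u
2. Box ((b or not b) implies Dia not c), u   [neg-implies-rule on 1]
3. not (Box (b or not b) implies Box Dia not c), u   [neg-implies-rule on 1]
4. Box (b or not b), u   [neg-implies-rule on 3]
5. not Box Dia not c, u   [neg-implies-rule on 3]
6. not Dia not c, v   [neg-Box-rule on 5: fresh world v, uRv]
7. (b or not b) implies Dia not c, v   [Box-rule on 2 via uRv]
8. b or not b, v   [Box-rule on 4 via uRv]
9. Dia not c, v   [implies-rule on 7 (branches; this branch)]
10. not b, v   [or-rule on 8 (branches; this branch)]
11. not c, w   [Dia-rule on 9: fresh world w, vRw]
12. c, w   [neg-Dia-rule on 6 via vRw]
Accessibility: uRv, vRw
Branch closes: c and not c both at w.
All branches of the negation close; one closing branch shown above.

Valid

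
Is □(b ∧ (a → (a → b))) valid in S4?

Tableau for the negation ¬□(b ∧ (a → (a → b))):
1. ¬□(b ∧ (a → (a → b))), u
2. ¬(b ∧ (a → (a → b))), v
3. ¬(a → (a → b)), v
4. a, v
5. ¬(a → b), v
6. ¬b, v
Accessibility: uRu, uRv, vRv
The negation has an open branch (countermodel exists).

Not valid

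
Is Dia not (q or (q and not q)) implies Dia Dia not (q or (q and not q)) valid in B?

Tableau for the negation not (Dia not (q or (q and not q)) implies Dia Dia not (q or (q and not q))):
1. not (Dia not (q or (q and not q)) implies Dia Dia not (q or (q and not q))), u
2. Dia not (q or (q and not q)), u
3. not Dia Dia not (q or (q and not q)), u
4. not Dia not (q or (q and not q)), u
5. q or (q and not q), u
6. q, u
7. not (q or (q and not q)), v
8. not q, v
9. not (q and not q), v
10. not Dia not (q or (q and not q)), v
11. q or (q and not q), v
12. q and not q, v
13. q, v
Accessibility: uRu, uRv, vRu, vRv
Branch closes: q and not q both at v.
All branches of the negation close; one closing branch shown above.

Valid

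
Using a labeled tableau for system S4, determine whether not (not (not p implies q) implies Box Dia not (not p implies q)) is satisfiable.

Satisfiable

1. not (not (not p implies q) implies Box Dia not (not p implies q)), w0
2. not (not p implies q), w0
3. not Box Dia not (not p implies q), w0
4. not p, w0
5. not q, w0
6. not Dia not (not p implies q), w1
7. not p implies q, w1
8. q, w1
Accessibility: w0Rw0, w0Rw1, w1Rw1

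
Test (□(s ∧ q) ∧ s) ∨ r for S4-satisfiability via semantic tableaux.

Satisfiable

1. (□(s ∧ q) ∧ s) ∨ r, w0
2. r, w0   [∨-rule on 1 (branches; this branch)]
Accessibility: w0Rw0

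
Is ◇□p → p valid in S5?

Tableau for the negation ¬(◇□p → p):
1. ¬(◇□p → p), 0
2. ◇□p, 0
3. ¬p, 0
4. □p, 1
5. p, 0
Accessibility: 0R0, 0R1, 1R0, 1R1
Branch closes: p and ¬p both at 0.
Every branch of the negation's tableau closes; the branch above is one of them.

Valid in S5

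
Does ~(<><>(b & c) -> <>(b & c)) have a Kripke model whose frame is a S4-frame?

Unsatisfiable

1. ~(<><>(b & c) -> <>(b & c)), w0
2. <><>(b & c), w0   [~->-rule on 1]
3. ~<>(b & c), w0   [~->-rule on 1]
4. ~(b & c), w0   [~<>-rule on 3 via w0Rw0]
5. ~c, w0   [~&-rule on 4 (branches; this branch)]
6. <>(b & c), w1   [<>-rule on 2: fresh world w1, w0Rw1]
7. ~(b & c), w1   [~<>-rule on 3 via w0Rw1]
8. ~c, w1   [~&-rule on 7 (branches; this branch)]
9. b & c, w2   [<>-rule on 6: fresh world w2, w1Rw2]
10. b, w2   [&-rule on 9]
11. c, w2   [&-rule on 9]
12. ~(b & c), w2   [~<>-rule on 3 via w0Rw2]
13. ~c, w2   [~&-rule on 12 (branches; this branch)]
Accessibility: w0Rw0, w0Rw1, w0Rw2, w1Rw1, w1Rw2, w2Rw2
Branch closes: c and ~c both at w2.
All branches of the tableau close; one closing branch shown above.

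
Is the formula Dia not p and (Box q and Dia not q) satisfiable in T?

No, unsatisfiable

1. Dia not p and (Box q and Dia not q), w0
2. Dia not p, w0   [and-rule on 1]
3. Box q and Dia not q, w0   [and-rule on 1]
4. Box q, w0   [and-rule on 3]
5. Dia not q, w0   [and-rule on 3]
6. q, w0   [Box-rule on 4 via w0Rw0]
7. not p, w1   [Dia-rule on 2: fresh world w1, w0Rw1]
8. q, w1   [Box-rule on 4 via w0Rw1]
9. not q, w2   [Dia-rule on 5: fresh world w2, w0Rw2]
10. q, w2   [Box-rule on 4 via w0Rw2]
Accessibility: w0Rw0, w0Rw1, w0Rw2, w1Rw1, w2Rw2
Branch closes: q and not q both at w2.
Every branch closes; the branch above is one of them.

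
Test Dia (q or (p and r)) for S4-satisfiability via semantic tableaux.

Yes, satisfiable

1. Dia (q or (p and r)), w0
2. q or (p and r), w1
3. p and r, w1
4. p, w1
5. r, w1
Accessibility: w0Rw0, w0Rw1, w1Rw1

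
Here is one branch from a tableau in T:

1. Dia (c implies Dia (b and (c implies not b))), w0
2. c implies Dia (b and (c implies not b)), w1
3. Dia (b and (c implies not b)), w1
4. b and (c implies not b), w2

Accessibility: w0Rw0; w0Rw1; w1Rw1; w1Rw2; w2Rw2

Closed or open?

Open

No world carries both an atom and its negation.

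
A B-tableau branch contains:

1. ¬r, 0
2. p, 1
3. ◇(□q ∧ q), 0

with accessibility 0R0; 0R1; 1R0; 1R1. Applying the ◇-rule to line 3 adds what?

a fresh world 2 with 0R2, and □q ∧ q at 2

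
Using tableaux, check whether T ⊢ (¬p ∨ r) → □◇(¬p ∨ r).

Tableau for the negation ¬((¬p ∨ r) → □◇(¬p ∨ r)):
1. ¬((¬p ∨ r) → □◇(¬p ∨ r)), u
2. ¬p ∨ r, u
3. ¬□◇(¬p ∨ r), u
4. r, u
5. ¬◇(¬p ∨ r), v
6. ¬(¬p ∨ r), v
7. p, v
8. ¬r, v
Accessibility: uRu, uRv, vRv
The negation has an open branch (countermodel exists).

No, not valid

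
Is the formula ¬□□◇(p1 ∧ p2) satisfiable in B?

1. ¬□□◇(p1 ∧ p2), 0
2. ¬□◇(p1 ∧ p2), 1
3. ¬◇(p1 ∧ p2), 2
4. ¬(p1 ∧ p2), 1
5. ¬(p1 ∧ p2), 2
6. ¬p2, 1
7. ¬p2, 2
Accessibility: 0R0, 0R1, 1R0, 1R1, 1R2, 2R1, 2R2

Yes, satisfiable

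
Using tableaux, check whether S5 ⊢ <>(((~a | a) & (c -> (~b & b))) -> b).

Tableau for the negation ~<>(((~a | a) & (c -> (~b & b))) -> b):
1. ~<>(((~a | a) & (c -> (~b & b))) -> b), w0
2. ~(((~a | a) & (c -> (~b & b))) -> b), w0
3. (~a | a) & (c -> (~b & b)), w0
4. ~b, w0
5. ~a | a, w0
6. c -> (~b & b), w0
7. a, w0
8. ~c, w0
Accessibility: w0Rw0
The negation has an open branch (countermodel exists).

No, not valid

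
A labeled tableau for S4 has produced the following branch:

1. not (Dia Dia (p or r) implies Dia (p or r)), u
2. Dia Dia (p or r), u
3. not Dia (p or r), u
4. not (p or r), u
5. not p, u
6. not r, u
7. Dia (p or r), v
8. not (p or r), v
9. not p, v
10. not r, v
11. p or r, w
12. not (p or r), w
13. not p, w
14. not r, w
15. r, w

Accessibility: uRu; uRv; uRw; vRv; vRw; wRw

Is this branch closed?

Closed

Both r and not r appear at w.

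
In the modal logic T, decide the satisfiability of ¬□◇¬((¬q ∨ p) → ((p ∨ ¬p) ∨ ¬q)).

Yes, satisfiable

1. ¬□◇¬((¬q ∨ p) → ((p ∨ ¬p) ∨ ¬q)), u
2. ¬◇¬((¬q ∨ p) → ((p ∨ ¬p) ∨ ¬q)), v
3. (¬q ∨ p) → ((p ∨ ¬p) ∨ ¬q), v
4. (p ∨ ¬p) ∨ ¬q, v
5. ¬q, v
Accessibility: uRu, uRv, vRv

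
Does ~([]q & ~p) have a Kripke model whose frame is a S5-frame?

1. ~([]q & ~p), u
2. p, u
Accessibility: uRu

Yes, satisfiable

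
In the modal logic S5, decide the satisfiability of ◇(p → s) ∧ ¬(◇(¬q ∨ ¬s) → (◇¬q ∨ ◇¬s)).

Unsatisfiable (every branch closes)

1. ◇(p → s) ∧ ¬(◇(¬q ∨ ¬s) → (◇¬q ∨ ◇¬s)), 0
2. ◇(p → s), 0
3. ¬(◇(¬q ∨ ¬s) → (◇¬q ∨ ◇¬s)), 0
4. ◇(¬q ∨ ¬s), 0
5. ¬(◇¬q ∨ ◇¬s), 0
6. ¬◇¬q, 0
7. ¬◇¬s, 0
8. q, 0
9. s, 0
10. p → s, 1
11. q, 1
12. s, 1
13. ¬q ∨ ¬s, 2
14. q, 2
15. s, 2
16. ¬s, 2
Accessibility: 0R0, 0R1, 0R2, 1R0, 1R1, 1R2, 2R0, 2R1, 2R2
Branch closes: s and ¬s both at 2.
(One branch shown.) All branches close.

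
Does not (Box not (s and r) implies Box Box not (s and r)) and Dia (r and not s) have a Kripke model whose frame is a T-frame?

Satisfiable (open branch found)

1. not (Box not (s and r) implies Box Box not (s and r)) and Dia (r and not s), u
2. not (Box not (s and r) implies Box Box not (s and r)), u
3. Dia (r and not s), u
4. Box not (s and r), u
5. not Box Box not (s and r), u
6. not (s and r), u
7. not r, u
8. r and not s, v
9. r, v
10. not s, v
11. not (s and r), v
12. not Box not (s and r), w
13. not (s and r), w
14. not r, w
15. s and r, x
16. s, x
17. r, x
Accessibility: uRu, uRv, uRw, vRv, wRw, wRx, xRx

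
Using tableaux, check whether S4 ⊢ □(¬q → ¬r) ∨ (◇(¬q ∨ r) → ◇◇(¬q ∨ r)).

Valid

Tableau for the negation ¬(□(¬q → ¬r) ∨ (◇(¬q ∨ r) → ◇◇(¬q ∨ r))):
1. ¬(□(¬q → ¬r) ∨ (◇(¬q ∨ r) → ◇◇(¬q ∨ r))), w0
2. ¬□(¬q → ¬r), w0
3. ¬(◇(¬q ∨ r) → ◇◇(¬q ∨ r)), w0
4. ◇(¬q ∨ r), w0
5. ¬◇◇(¬q ∨ r), w0
6. ¬◇(¬q ∨ r), w0
7. ¬(¬q ∨ r), w0
8. q, w0
9. ¬r, w0
10. ¬(¬q → ¬r), w1
11. ¬q, w1
12. r, w1
13. ¬◇(¬q ∨ r), w1
14. ¬(¬q ∨ r), w1
15. q, w1
16. ¬r, w1
Accessibility: w0Rw0, w0Rw1, w1Rw1
Branch closes: q and ¬q both at w1.
Every branch of the negation's tableau closes; the branch above is one of them.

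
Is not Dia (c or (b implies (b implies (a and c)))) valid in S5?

Tableau for the negation Dia (c or (b implies (b implies (a and c)))):
1. Dia (c or (b implies (b implies (a and c)))), w0
2. c or (b implies (b implies (a and c))), w1   [Dia-rule on 1: fresh world w1, w0Rw1]
3. b implies (b implies (a and c)), w1   [or-rule on 2 (branches; this branch)]
4. b implies (a and c), w1   [implies-rule on 3 (branches; this branch)]
5. a and c, w1   [implies-rule on 4 (branches; this branch)]
6. a, w1   [and-rule on 5]
7. c, w1   [and-rule on 5]
Accessibility: w0Rw0, w0Rw1, w1Rw0, w1Rw1
The negation has an open branch (countermodel exists).

Not valid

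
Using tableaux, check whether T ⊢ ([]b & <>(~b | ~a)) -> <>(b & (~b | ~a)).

Valid in T

Tableau for the negation ~(([]b & <>(~b | ~a)) -> <>(b & (~b | ~a))):
1. ~(([]b & <>(~b | ~a)) -> <>(b & (~b | ~a))), u
2. []b & <>(~b | ~a), u   [~->-rule on 1]
3. ~<>(b & (~b | ~a)), u   [~->-rule on 1]
4. []b, u   [&-rule on 2]
5. <>(~b | ~a), u   [&-rule on 2]
6. ~(b & (~b | ~a)), u   [~<>-rule on 3 via uRu]
7. b, u   [[]-rule on 4 via uRu]
8. ~(~b | ~a), u   [~&-rule on 6 (branches; this branch)]
9. a, u   [~|-rule on 8]
10. ~b | ~a, v   [<>-rule on 5: fresh world v, uRv]
11. ~(b & (~b | ~a)), v   [~<>-rule on 3 via uRv]
12. b, v   [[]-rule on 4 via uRv]
13. ~a, v   [|-rule on 10 (branches; this branch)]
14. ~(~b | ~a), v   [~&-rule on 11 (branches; this branch)]
15. a, v   [~|-rule on 14]
Accessibility: uRu, uRv, vRv
Branch closes: a and ~a both at v.
All branches of the negation close; one closing branch shown above.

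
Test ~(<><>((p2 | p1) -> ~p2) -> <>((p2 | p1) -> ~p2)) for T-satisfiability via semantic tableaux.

1. ~(<><>((p2 | p1) -> ~p2) -> <>((p2 | p1) -> ~p2)), u
2. <><>((p2 | p1) -> ~p2), u
3. ~<>((p2 | p1) -> ~p2), u
4. ~((p2 | p1) -> ~p2), u
5. p2 | p1, u
6. p2, u
7. p1, u
8. <>((p2 | p1) -> ~p2), v
9. ~((p2 | p1) -> ~p2), v
10. p2 | p1, v
11. p2, v
12. p1, v
13. (p2 | p1) -> ~p2, w
14. ~p2, w
Accessibility: uRu, uRv, vRv, vRw, wRw

Satisfiable (open branch found)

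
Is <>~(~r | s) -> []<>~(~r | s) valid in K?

Tableau for the negation ~(<>~(~r | s) -> []<>~(~r | s)):
1. ~(<>~(~r | s) -> []<>~(~r | s)), u
2. <>~(~r | s), u   [~->-rule on 1]
3. ~[]<>~(~r | s), u   [~->-rule on 1]
4. ~(~r | s), v   [<>-rule on 2: fresh world v, uRv]
5. r, v   [~|-rule on 4]
6. ~s, v   [~|-rule on 4]
7. ~<>~(~r | s), w   [~[]-rule on 3: fresh world w, uRw]
Accessibility: uRv, uRw
The negation has an open branch (countermodel exists).

Invalid (countermodel exists)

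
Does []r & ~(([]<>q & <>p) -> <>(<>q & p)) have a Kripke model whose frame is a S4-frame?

Unsatisfiable

1. []r & ~(([]<>q & <>p) -> <>(<>q & p)), w0
2. []r, w0
3. ~(([]<>q & <>p) -> <>(<>q & p)), w0
4. []<>q & <>p, w0
5. ~<>(<>q & p), w0
6. []<>q, w0
7. <>p, w0
8. r, w0
9. ~(<>q & p), w0
10. <>q, w0
11. ~p, w0
12. p, w1
13. r, w1
14. ~(<>q & p), w1
15. <>q, w1
16. ~<>q, w1
17. ~q, w1
18. q, w2
19. r, w2
20. ~(<>q & p), w2
21. <>q, w2
22. ~p, w2
23. q, w3
24. r, w3
25. ~(<>q & p), w3
26. <>q, w3
27. ~q, w3
Accessibility: w0Rw0, w0Rw1, w0Rw2, w0Rw3, w1Rw1, w1Rw3, w2Rw2, w3Rw3
Branch closes: q and ~q both at w3.
(One branch shown.) All branches close.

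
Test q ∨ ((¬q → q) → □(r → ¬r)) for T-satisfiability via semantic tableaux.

1. q ∨ ((¬q → q) → □(r → ¬r)), w0
2. (¬q → q) → □(r → ¬r), w0
3. □(r → ¬r), w0
4. r → ¬r, w0
5. ¬r, w0
Accessibility: w0Rw0

Satisfiable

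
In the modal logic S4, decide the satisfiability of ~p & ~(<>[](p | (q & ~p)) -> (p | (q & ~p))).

Satisfiable (open branch found)

1. ~p & ~(<>[](p | (q & ~p)) -> (p | (q & ~p))), 0
2. ~p, 0
3. ~(<>[](p | (q & ~p)) -> (p | (q & ~p))), 0
4. <>[](p | (q & ~p)), 0
5. ~(p | (q & ~p)), 0
6. ~(q & ~p), 0
7. ~q, 0
8. [](p | (q & ~p)), 1
9. p | (q & ~p), 1
10. q & ~p, 1
11. q, 1
12. ~p, 1
Accessibility: 0R0, 0R1, 1R1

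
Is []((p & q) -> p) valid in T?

Tableau for the negation ~[]((p & q) -> p):
1. ~[]((p & q) -> p), u
2. ~((p & q) -> p), v
3. p & q, v
4. ~p, v
5. p, v
6. q, v
Accessibility: uRu, uRv, vRv
Branch closes: p and ~p both at v.
All branches of the negation close; one closing branch shown above.

Valid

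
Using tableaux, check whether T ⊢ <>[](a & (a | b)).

Tableau for the negation ~<>[](a & (a | b)):
1. ~<>[](a & (a | b)), w0
2. ~[](a & (a | b)), w0
3. ~(a & (a | b)), w1
4. ~[](a & (a | b)), w1
5. ~(a | b), w1
6. ~a, w1
7. ~b, w1
8. ~(a & (a | b)), w2
9. ~(a | b), w2
10. ~a, w2
11. ~b, w2
Accessibility: w0Rw0, w0Rw1, w1Rw1, w1Rw2, w2Rw2
The negation has an open branch (countermodel exists).

Invalid (countermodel exists)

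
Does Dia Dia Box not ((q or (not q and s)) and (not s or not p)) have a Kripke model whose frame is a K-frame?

1. Dia Dia Box not ((q or (not q and s)) and (not s or not p)), u
2. Dia Box not ((q or (not q and s)) and (not s or not p)), v
3. Box not ((q or (not q and s)) and (not s or not p)), w
Accessibility: uRv, vRw

Satisfiable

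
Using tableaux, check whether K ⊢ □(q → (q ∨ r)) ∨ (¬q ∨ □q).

Tableau for the negation ¬(□(q → (q ∨ r)) ∨ (¬q ∨ □q)):
1. ¬(□(q → (q ∨ r)) ∨ (¬q ∨ □q)), 0
2. ¬□(q → (q ∨ r)), 0
3. ¬(¬q ∨ □q), 0
4. q, 0
5. ¬□q, 0
6. ¬(q → (q ∨ r)), 1
7. q, 1
8. ¬(q ∨ r), 1
9. ¬q, 1
10. ¬r, 1
Accessibility: 0R1
Branch closes: q and ¬q both at 1.
All branches of the negation close; one closing branch shown above.

Valid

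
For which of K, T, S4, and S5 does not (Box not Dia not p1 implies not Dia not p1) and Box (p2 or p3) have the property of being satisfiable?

K-tableau for the formula:
1. not (Box not Dia not p1 implies not Dia not p1) and Box (p2 or p3), u
2. not (Box not Dia not p1 implies not Dia not p1), u
3. Box (p2 or p3), u
4. Box not Dia not p1, u
5. Dia not p1, u
6. not p1, v
7. p2 or p3, v
8. not Dia not p1, v
9. p3, v
Accessibility: uRv
Complete open branch: satisfiable in K.
T-tableau for the formula:
1. not (Box not Dia not p1 implies not Dia not p1) and Box (p2 or p3), u
2. not (Box not Dia not p1 implies not Dia not p1), u
3. Box (p2 or p3), u
4. Box not Dia not p1, u
5. Dia not p1, u
6. p2 or p3, u
7. not Dia not p1, u
8. p1, u
9. p3, u
10. not p1, v
11. p2 or p3, v
12. not Dia not p1, v
13. p1, v
Accessibility: uRu, uRv, vRv
Branch closes: p1 and not p1 both at v.
Every branch closes (one shown): unsatisfiable in T, hence also in S4, S5 (every S4/S5-frame is a T-frame).

K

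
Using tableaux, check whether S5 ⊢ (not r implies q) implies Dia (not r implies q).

Tableau for the negation not ((not r implies q) implies Dia (not r implies q)):
1. not ((not r implies q) implies Dia (not r implies q)), w0
2. not r implies q, w0
3. not Dia (not r implies q), w0
4. not (not r implies q), w0
5. not r, w0
6. not q, w0
7. q, w0
Accessibility: w0Rw0
Branch closes: q and not q both at w0.
All branches of the negation close; one closing branch shown above.

Valid in S5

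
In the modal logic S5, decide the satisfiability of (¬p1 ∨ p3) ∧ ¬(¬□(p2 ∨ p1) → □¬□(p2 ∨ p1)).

No, unsatisfiable

1. (¬p1 ∨ p3) ∧ ¬(¬□(p2 ∨ p1) → □¬□(p2 ∨ p1)), 0
2. ¬p1 ∨ p3, 0   [∧-rule on 1]
3. ¬(¬□(p2 ∨ p1) → □¬□(p2 ∨ p1)), 0   [∧-rule on 1]
4. ¬□(p2 ∨ p1), 0   [¬→-rule on 3]
5. ¬□¬□(p2 ∨ p1), 0   [¬→-rule on 3]
6. p3, 0   [∨-rule on 2 (branches; this branch)]
7. ¬(p2 ∨ p1), 1   [¬□-rule on 4: fresh world 1, 0R1]
8. ¬p2, 1   [¬∨-rule on 7]
9. ¬p1, 1   [¬∨-rule on 7]
10. □(p2 ∨ p1), 2   [¬□-rule on 5: fresh world 2, 0R2]
11. p2 ∨ p1, 0   [□-rule on 10 via 2R0]
12. p2 ∨ p1, 1   [□-rule on 10 via 2R1]
13. p2 ∨ p1, 2   [□-rule on 10 via 2R2]
14. p1, 0   [∨-rule on 11 (branches; this branch)]
15. p1, 1   [∨-rule on 12 (branches; this branch)]
Accessibility: 0R0, 0R1, 0R2, 1R0, 1R1, 1R2, 2R0, 2R1, 2R2
Branch closes: p1 and ¬p1 both at 1.
(One branch shown.) All branches close.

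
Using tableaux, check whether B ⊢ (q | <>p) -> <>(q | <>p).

Tableau for the negation ~((q | <>p) -> <>(q | <>p)):
1. ~((q | <>p) -> <>(q | <>p)), u
2. q | <>p, u
3. ~<>(q | <>p), u
4. ~(q | <>p), u
5. ~q, u
6. ~<>p, u
7. ~p, u
8. <>p, u
9. p, v
10. ~(q | <>p), v
11. ~q, v
12. ~<>p, v
13. ~p, v
Accessibility: uRu, uRv, vRu, vRv
Branch closes: p and ~p both at v.
Every branch of the negation's tableau closes; the branch above is one of them.

Yes, valid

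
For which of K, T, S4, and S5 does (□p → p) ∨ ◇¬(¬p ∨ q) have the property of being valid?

T-tableau for the negation ¬((□p → p) ∨ ◇¬(¬p ∨ q)):
1. ¬((□p → p) ∨ ◇¬(¬p ∨ q)), u
2. ¬(□p → p), u
3. ¬◇¬(¬p ∨ q), u
4. □p, u
5. ¬p, u
6. ¬p ∨ q, u
7. p, u
Accessibility: uRu
Branch closes: p and ¬p both at u.
Every branch closes (one shown): valid in T, hence also in S4, S5 (every theorem of T is a theorem of S4 and S5).
K-tableau for the negation ¬((□p → p) ∨ ◇¬(¬p ∨ q)):
1. ¬((□p → p) ∨ ◇¬(¬p ∨ q)), u
2. ¬(□p → p), u
3. ¬◇¬(¬p ∨ q), u
4. □p, u
5. ¬p, u
Complete open branch: countermodel on a K-frame, so not valid in K.

T, S4, S5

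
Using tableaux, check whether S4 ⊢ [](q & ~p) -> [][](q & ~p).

Tableau for the negation ~([](q & ~p) -> [][](q & ~p)):
1. ~([](q & ~p) -> [][](q & ~p)), w0
2. [](q & ~p), w0
3. ~[][](q & ~p), w0
4. q & ~p, w0
5. q, w0
6. ~p, w0
7. ~[](q & ~p), w1
8. q & ~p, w1
9. q, w1
10. ~p, w1
11. ~(q & ~p), w2
12. q & ~p, w2
13. q, w2
14. ~p, w2
15. p, w2
Accessibility: w0Rw0, w0Rw1, w0Rw2, w1Rw1, w1Rw2, w2Rw2
Branch closes: p and ~p both at w2.
Every branch of the negation's tableau closes; the branch above is one of them.

Valid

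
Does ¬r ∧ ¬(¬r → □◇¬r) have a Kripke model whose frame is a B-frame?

1. ¬r ∧ ¬(¬r → □◇¬r), 0
2. ¬r, 0   [∧-rule on 1]
3. ¬(¬r → □◇¬r), 0   [∧-rule on 1]
4. ¬□◇¬r, 0   [¬→-rule on 3]
5. ¬◇¬r, 1   [¬□-rule on 4: fresh world 1, 0R1]
6. r, 0   [¬◇-rule on 5 via 1R0]
Accessibility: 0R0, 0R1, 1R0, 1R1
Branch closes: r and ¬r both at 0.
All branches of the tableau close; one closing branch shown above.

No, unsatisfiable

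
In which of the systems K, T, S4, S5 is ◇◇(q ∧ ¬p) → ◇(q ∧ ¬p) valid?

S4, S5

T-tableau for the negation ¬(◇◇(q ∧ ¬p) → ◇(q ∧ ¬p)):
1. ¬(◇◇(q ∧ ¬p) → ◇(q ∧ ¬p)), 0
2. ◇◇(q ∧ ¬p), 0
3. ¬◇(q ∧ ¬p), 0
4. ¬(q ∧ ¬p), 0
5. p, 0
6. ◇(q ∧ ¬p), 1
7. ¬(q ∧ ¬p), 1
8. p, 1
9. q ∧ ¬p, 2
10. q, 2
11. ¬p, 2
Accessibility: 0R0, 0R1, 1R1, 1R2, 2R2
Complete open branch: countermodel on a T-frame, so not valid in T, nor in K (the same frame is also a K-frame).
S4-tableau for the negation ¬(◇◇(q ∧ ¬p) → ◇(q ∧ ¬p)):
1. ¬(◇◇(q ∧ ¬p) → ◇(q ∧ ¬p)), 0
2. ◇◇(q ∧ ¬p), 0
3. ¬◇(q ∧ ¬p), 0
4. ¬(q ∧ ¬p), 0
5. p, 0
6. ◇(q ∧ ¬p), 1
7. ¬(q ∧ ¬p), 1
8. p, 1
9. q ∧ ¬p, 2
10. q, 2
11. ¬p, 2
12. ¬(q ∧ ¬p), 2
13. p, 2
Accessibility: 0R0, 0R1, 0R2, 1R1, 1R2, 2R2
Branch closes: p and ¬p both at 2.
Every branch closes (one shown): valid in S4, hence also in S5 (every theorem of S4 is a theorem of S5).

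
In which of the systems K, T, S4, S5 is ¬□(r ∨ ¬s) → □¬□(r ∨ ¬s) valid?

S5

S5-tableau for the negation ¬(¬□(r ∨ ¬s) → □¬□(r ∨ ¬s)):
1. ¬(¬□(r ∨ ¬s) → □¬□(r ∨ ¬s)), u
2. ¬□(r ∨ ¬s), u
3. ¬□¬□(r ∨ ¬s), u
4. ¬(r ∨ ¬s), v
5. ¬r, v
6. s, v
7. □(r ∨ ¬s), w
8. r ∨ ¬s, u
9. r ∨ ¬s, v
10. r ∨ ¬s, w
11. ¬s, u
12. ¬s, v
Accessibility: uRu, uRv, uRw, vRu, vRv, vRw, wRu, wRv, wRw
Branch closes: s and ¬s both at v.
Every branch closes (one shown): valid in S5.
S4-tableau for the negation ¬(¬□(r ∨ ¬s) → □¬□(r ∨ ¬s)):
1. ¬(¬□(r ∨ ¬s) → □¬□(r ∨ ¬s)), u
2. ¬□(r ∨ ¬s), u
3. ¬□¬□(r ∨ ¬s), u
4. ¬(r ∨ ¬s), v
5. ¬r, v
6. s, v
7. □(r ∨ ¬s), w
8. r ∨ ¬s, w
9. ¬s, w
Accessibility: uRu, uRv, uRw, vRv, wRw
Complete open branch: countermodel on an S4-frame, so not valid in S4, nor in K, T (the same frame is also a K-frame and a T-frame).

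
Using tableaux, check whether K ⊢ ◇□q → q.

No, not valid

Tableau for the negation ¬(◇□q → q):
1. ¬(◇□q → q), 0
2. ◇□q, 0   [¬→-rule on 1]
3. ¬q, 0   [¬→-rule on 1]
4. □q, 1   [◇-rule on 2: fresh world 1, 0R1]
Accessibility: 0R1
The negation has an open branch (countermodel exists).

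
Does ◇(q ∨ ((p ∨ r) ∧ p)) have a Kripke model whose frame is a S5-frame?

1. ◇(q ∨ ((p ∨ r) ∧ p)), 0
2. q ∨ ((p ∨ r) ∧ p), 1
3. (p ∨ r) ∧ p, 1
4. p ∨ r, 1
5. p, 1
6. r, 1
Accessibility: 0R0, 0R1, 1R0, 1R1

Satisfiable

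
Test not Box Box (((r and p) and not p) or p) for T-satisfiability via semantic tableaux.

1. not Box Box (((r and p) and not p) or p), 0
2. not Box (((r and p) and not p) or p), 1
3. not (((r and p) and not p) or p), 2
4. not ((r and p) and not p), 2
5. not p, 2
6. not (r and p), 2
Accessibility: 0R0, 0R1, 1R1, 1R2, 2R2

Satisfiable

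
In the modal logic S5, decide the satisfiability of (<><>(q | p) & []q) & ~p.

1. (<><>(q | p) & []q) & ~p, u
2. <><>(q | p) & []q, u
3. ~p, u
4. <><>(q | p), u
5. []q, u
6. q, u
7. <>(q | p), v
8. q, v
9. q | p, w
10. q, w
11. p, w
Accessibility: uRu, uRv, uRw, vRu, vRv, vRw, wRu, wRv, wRw

Satisfiable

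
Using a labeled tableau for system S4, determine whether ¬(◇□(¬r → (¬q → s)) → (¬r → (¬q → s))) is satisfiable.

1. ¬(◇□(¬r → (¬q → s)) → (¬r → (¬q → s))), u
2. ◇□(¬r → (¬q → s)), u
3. ¬(¬r → (¬q → s)), u
4. ¬r, u
5. ¬(¬q → s), u
6. ¬q, u
7. ¬s, u
8. □(¬r → (¬q → s)), v
9. ¬r → (¬q → s), v
10. ¬q → s, v
11. s, v
Accessibility: uRu, uRv, vRv

Satisfiable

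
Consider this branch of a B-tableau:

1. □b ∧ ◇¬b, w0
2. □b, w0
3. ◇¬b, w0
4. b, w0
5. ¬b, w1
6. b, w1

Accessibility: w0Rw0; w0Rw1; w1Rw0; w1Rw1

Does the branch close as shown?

Closed

Both b and ¬b appear at w1.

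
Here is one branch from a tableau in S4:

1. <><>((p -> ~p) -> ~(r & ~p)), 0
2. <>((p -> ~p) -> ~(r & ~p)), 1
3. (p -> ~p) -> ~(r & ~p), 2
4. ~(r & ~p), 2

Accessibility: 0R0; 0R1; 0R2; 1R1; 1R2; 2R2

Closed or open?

No, open

There is no literal clash: for every atom and world, at most one sign appears.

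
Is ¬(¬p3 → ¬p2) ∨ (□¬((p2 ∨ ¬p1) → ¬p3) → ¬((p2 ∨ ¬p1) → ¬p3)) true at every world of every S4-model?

Valid in S4

Tableau for the negation ¬(¬(¬p3 → ¬p2) ∨ (□¬((p2 ∨ ¬p1) → ¬p3) → ¬((p2 ∨ ¬p1) → ¬p3))):
1. ¬(¬(¬p3 → ¬p2) ∨ (□¬((p2 ∨ ¬p1) → ¬p3) → ¬((p2 ∨ ¬p1) → ¬p3))), w0
2. ¬p3 → ¬p2, w0
3. ¬(□¬((p2 ∨ ¬p1) → ¬p3) → ¬((p2 ∨ ¬p1) → ¬p3)), w0
4. □¬((p2 ∨ ¬p1) → ¬p3), w0
5. (p2 ∨ ¬p1) → ¬p3, w0
6. ¬((p2 ∨ ¬p1) → ¬p3), w0
7. p2 ∨ ¬p1, w0
8. p3, w0
9. ¬p2, w0
10. ¬(p2 ∨ ¬p1), w0
11. p1, w0
12. ¬p1, w0
Accessibility: w0Rw0
Branch closes: p1 and ¬p1 both at w0.
All branches of the negation close; one closing branch shown above.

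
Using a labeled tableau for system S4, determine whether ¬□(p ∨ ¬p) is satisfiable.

No, unsatisfiable

1. ¬□(p ∨ ¬p), 0
2. ¬(p ∨ ¬p), 1   [¬□-rule on 1: fresh world 1, 0R1]
3. ¬p, 1   [¬∨-rule on 2]
4. p, 1   [¬∨-rule on 2]
Accessibility: 0R0, 0R1, 1R1
Branch closes: p and ¬p both at 1.
Every branch closes; the branch above is one of them.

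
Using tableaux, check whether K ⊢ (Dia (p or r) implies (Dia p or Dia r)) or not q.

Tableau for the negation not ((Dia (p or r) implies (Dia p or Dia r)) or not q):
1. not ((Dia (p or r) implies (Dia p or Dia r)) or not q), w0
2. not (Dia (p or r) implies (Dia p or Dia r)), w0
3. q, w0
4. Dia (p or r), w0
5. not (Dia p or Dia r), w0
6. not Dia p, w0
7. not Dia r, w0
8. p or r, w1
9. not p, w1
10. not r, w1
11. r, w1
Accessibility: w0Rw1
Branch closes: r and not r both at w1.
Every branch of the negation's tableau closes; the branch above is one of them.

Valid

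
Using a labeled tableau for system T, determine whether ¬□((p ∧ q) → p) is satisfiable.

1. ¬□((p ∧ q) → p), 0
2. ¬((p ∧ q) → p), 1
3. p ∧ q, 1
4. ¬p, 1
5. p, 1
6. q, 1
Accessibility: 0R0, 0R1, 1R1
Branch closes: p and ¬p both at 1.
(One branch shown.) All branches close.

Unsatisfiable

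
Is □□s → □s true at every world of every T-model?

Yes, valid

Tableau for the negation ¬(□□s → □s):
1. ¬(□□s → □s), w0
2. □□s, w0
3. ¬□s, w0
4. □s, w0
5. s, w0
6. ¬s, w1
7. □s, w1
8. s, w1
Accessibility: w0Rw0, w0Rw1, w1Rw1
Branch closes: s and ¬s both at w1.
All branches of the negation close; one closing branch shown above.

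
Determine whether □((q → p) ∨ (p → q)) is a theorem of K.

Tableau for the negation ¬□((q → p) ∨ (p → q)):
1. ¬□((q → p) ∨ (p → q)), w0
2. ¬((q → p) ∨ (p → q)), w1
3. ¬(q → p), w1
4. ¬(p → q), w1
5. q, w1
6. ¬p, w1
7. p, w1
8. ¬q, w1
Accessibility: w0Rw1
Branch closes: p and ¬p both at w1.
Every branch of the negation's tableau closes; the branch above is one of them.

Valid in K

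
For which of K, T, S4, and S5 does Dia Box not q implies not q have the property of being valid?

S5

S4-tableau for the negation not (Dia Box not q implies not q):
1. not (Dia Box not q implies not q), u
2. Dia Box not q, u   [neg-implies-rule on 1]
3. q, u   [neg-implies-rule on 1]
4. Box not q, v   [Dia-rule on 2: fresh world v, uRv]
5. not q, v   [Box-rule on 4 via vRv]
Accessibility: uRu, uRv, vRv
Complete open branch: countermodel on an S4-frame, so not valid in S4, nor in K, T (the same frame is also a K-frame and a T-frame).
S5-tableau for the negation not (Dia Box not q implies not q):
1. not (Dia Box not q implies not q), u
2. Dia Box not q, u   [neg-implies-rule on 1]
3. q, u   [neg-implies-rule on 1]
4. Box not q, v   [Dia-rule on 2: fresh world v, uRv]
5. not q, u   [Box-rule on 4 via vRu]
Accessibility: uRu, uRv, vRu, vRv
Branch closes: q and not q both at u.
Every branch closes (one shown): valid in S5.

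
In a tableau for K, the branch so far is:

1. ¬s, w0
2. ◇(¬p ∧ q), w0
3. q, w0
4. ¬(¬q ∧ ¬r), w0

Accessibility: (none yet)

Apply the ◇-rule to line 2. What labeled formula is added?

a fresh world w1 with w0Rw1, and ¬p ∧ q at w1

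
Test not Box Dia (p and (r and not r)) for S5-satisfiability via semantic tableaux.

1. not Box Dia (p and (r and not r)), u
2. not Dia (p and (r and not r)), v
3. not (p and (r and not r)), u
4. not (p and (r and not r)), v
5. not (r and not r), u
6. not (r and not r), v
7. r, u
8. r, v
Accessibility: uRu, uRv, vRu, vRv

Yes, satisfiable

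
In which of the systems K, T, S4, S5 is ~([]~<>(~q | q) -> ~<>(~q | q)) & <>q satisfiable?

K

K-tableau for the formula:
1. ~([]~<>(~q | q) -> ~<>(~q | q)) & <>q, 0
2. ~([]~<>(~q | q) -> ~<>(~q | q)), 0   [&-rule on 1]
3. <>q, 0   [&-rule on 1]
4. []~<>(~q | q), 0   [~->-rule on 2]
5. <>(~q | q), 0   [~->-rule on 2]
6. q, 1   [<>-rule on 3: fresh world 1, 0R1]
7. ~<>(~q | q), 1   [[]-rule on 4 via 0R1]
8. ~q | q, 2   [<>-rule on 5: fresh world 2, 0R2]
9. ~<>(~q | q), 2   [[]-rule on 4 via 0R2]
10. q, 2   [|-rule on 8 (branches; this branch)]
Accessibility: 0R1, 0R2
Complete open branch: satisfiable in K.
T-tableau for the formula:
1. ~([]~<>(~q | q) -> ~<>(~q | q)) & <>q, 0
2. ~([]~<>(~q | q) -> ~<>(~q | q)), 0   [&-rule on 1]
3. <>q, 0   [&-rule on 1]
4. []~<>(~q | q), 0   [~->-rule on 2]
5. <>(~q | q), 0   [~->-rule on 2]
6. ~<>(~q | q), 0   [[]-rule on 4 via 0R0]
7. ~(~q | q), 0   [~<>-rule on 6 via 0R0]
8. q, 0   [~|-rule on 7]
9. ~q, 0   [~|-rule on 7]
Accessibility: 0R0
Branch closes: q and ~q both at 0.
Every branch closes (one shown): unsatisfiable in T, hence also in S4, S5 (every S4/S5-frame is a T-frame).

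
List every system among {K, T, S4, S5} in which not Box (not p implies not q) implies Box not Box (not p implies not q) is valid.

S5

S5-tableau for the negation not (not Box (not p implies not q) implies Box not Box (not p implies not q)):
1. not (not Box (not p implies not q) implies Box not Box (not p implies not q)), w0
2. not Box (not p implies not q), w0
3. not Box not Box (not p implies not q), w0
4. not (not p implies not q), w1
5. not p, w1
6. q, w1
7. Box (not p implies not q), w2
8. not p implies not q, w0
9. not p implies not q, w1
10. not p implies not q, w2
11. not q, w0
12. not q, w1
Accessibility: w0Rw0, w0Rw1, w0Rw2, w1Rw0, w1Rw1, w1Rw2, w2Rw0, w2Rw1, w2Rw2
Branch closes: q and not q both at w1.
Every branch closes (one shown): valid in S5.
S4-tableau for the negation not (not Box (not p implies not q) implies Box not Box (not p implies not q)):
1. not (not Box (not p implies not q) implies Box not Box (not p implies not q)), w0
2. not Box (not p implies not q), w0
3. not Box not Box (not p implies not q), w0
4. not (not p implies not q), w1
5. not p, w1
6. q, w1
7. Box (not p implies not q), w2
8. not p implies not q, w2
9. not q, w2
Accessibility: w0Rw0, w0Rw1, w0Rw2, w1Rw1, w2Rw2
Complete open branch: countermodel on an S4-frame, so not valid in S4, nor in K, T (the same frame is also a K-frame and a T-frame).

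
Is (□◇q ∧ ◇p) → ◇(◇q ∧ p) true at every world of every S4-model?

Tableau for the negation ¬((□◇q ∧ ◇p) → ◇(◇q ∧ p)):
1. ¬((□◇q ∧ ◇p) → ◇(◇q ∧ p)), u
2. □◇q ∧ ◇p, u   [¬→-rule on 1]
3. ¬◇(◇q ∧ p), u   [¬→-rule on 1]
4. □◇q, u   [∧-rule on 2]
5. ◇p, u   [∧-rule on 2]
6. ¬(◇q ∧ p), u   [¬◇-rule on 3 via uRu]
7. ◇q, u   [□-rule on 4 via uRu]
8. ¬p, u   [¬∧-rule on 6 (branches; this branch)]
9. p, v   [◇-rule on 5: fresh world v, uRv]
10. ¬(◇q ∧ p), v   [¬◇-rule on 3 via uRv]
11. ◇q, v   [□-rule on 4 via uRv]
12. ¬◇q, v   [¬∧-rule on 10 (branches; this branch)]
13. ¬q, v   [¬◇-rule on 12 via vRv]
14. q, w   [◇-rule on 7: fresh world w, uRw]
15. ¬(◇q ∧ p), w   [¬◇-rule on 3 via uRw]
16. ◇q, w   [□-rule on 4 via uRw]
17. ¬p, w   [¬∧-rule on 15 (branches; this branch)]
18. q, x   [◇-rule on 11: fresh world x, vRx]
19. ¬(◇q ∧ p), x   [¬◇-rule on 3 via uRx]
20. ◇q, x   [□-rule on 4 via uRx]
21. ¬q, x   [¬◇-rule on 12 via vRx]
Accessibility: uRu, uRv, uRw, uRx, vRv, vRx, wRw, xRx
Branch closes: q and ¬q both at x.
All branches of the negation close; one closing branch shown above.

Valid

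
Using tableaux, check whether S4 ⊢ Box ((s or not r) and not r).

Tableau for the negation not Box ((s or not r) and not r):
1. not Box ((s or not r) and not r), 0
2. not ((s or not r) and not r), 1
3. r, 1
Accessibility: 0R0, 0R1, 1R1
The negation has an open branch (countermodel exists).

Not valid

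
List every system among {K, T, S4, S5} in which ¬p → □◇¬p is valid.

S5

S4-tableau for the negation ¬(¬p → □◇¬p):
1. ¬(¬p → □◇¬p), w0
2. ¬p, w0
3. ¬□◇¬p, w0
4. ¬◇¬p, w1
5. p, w1
Accessibility: w0Rw0, w0Rw1, w1Rw1
Complete open branch: countermodel on an S4-frame, so not valid in S4, nor in K, T (the same frame is also a K-frame and a T-frame).
S5-tableau for the negation ¬(¬p → □◇¬p):
1. ¬(¬p → □◇¬p), w0
2. ¬p, w0
3. ¬□◇¬p, w0
4. ¬◇¬p, w1
5. p, w0
Accessibility: w0Rw0, w0Rw1, w1Rw0, w1Rw1
Branch closes: p and ¬p both at w0.
Every branch closes (one shown): valid in S5.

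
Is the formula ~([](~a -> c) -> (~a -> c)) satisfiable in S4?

1. ~([](~a -> c) -> (~a -> c)), w0
2. [](~a -> c), w0   [~->-rule on 1]
3. ~(~a -> c), w0   [~->-rule on 1]
4. ~a, w0   [~->-rule on 3]
5. ~c, w0   [~->-rule on 3]
6. ~a -> c, w0   [[]-rule on 2 via w0Rw0]
7. c, w0   [->-rule on 6 (branches; this branch)]
Accessibility: w0Rw0
Branch closes: c and ~c both at w0.
Every branch closes; the branch above is one of them.

Unsatisfiable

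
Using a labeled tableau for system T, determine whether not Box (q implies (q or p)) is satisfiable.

1. not Box (q implies (q or p)), 0
2. not (q implies (q or p)), 1
3. q, 1
4. not (q or p), 1
5. not q, 1
6. not p, 1
Accessibility: 0R0, 0R1, 1R1
Branch closes: q and not q both at 1.
Every branch closes; the branch above is one of them.

Unsatisfiable (every branch closes)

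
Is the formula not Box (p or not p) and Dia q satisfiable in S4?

1. not Box (p or not p) and Dia q, w0
2. not Box (p or not p), w0
3. Dia q, w0
4. not (p or not p), w1
5. not p, w1
6. p, w1
Accessibility: w0Rw0, w0Rw1, w1Rw1
Branch closes: p and not p both at w1.
Every branch closes; the branch above is one of them.

Unsatisfiable (every branch closes)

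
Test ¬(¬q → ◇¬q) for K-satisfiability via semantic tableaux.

1. ¬(¬q → ◇¬q), 0
2. ¬q, 0   [¬→-rule on 1]
3. ¬◇¬q, 0   [¬→-rule on 1]

Satisfiable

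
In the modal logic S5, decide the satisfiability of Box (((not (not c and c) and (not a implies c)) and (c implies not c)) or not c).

1. Box (((not (not c and c) and (not a implies c)) and (c implies not c)) or not c), w0
2. ((not (not c and c) and (not a implies c)) and (c implies not c)) or not c, w0
3. not c, w0
Accessibility: w0Rw0

Yes, satisfiable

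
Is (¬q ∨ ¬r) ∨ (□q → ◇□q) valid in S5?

Yes, valid

Tableau for the negation ¬((¬q ∨ ¬r) ∨ (□q → ◇□q)):
1. ¬((¬q ∨ ¬r) ∨ (□q → ◇□q)), w0
2. ¬(¬q ∨ ¬r), w0
3. ¬(□q → ◇□q), w0
4. q, w0
5. r, w0
6. □q, w0
7. ¬◇□q, w0
8. ¬□q, w0
9. ¬q, w1
10. q, w1
Accessibility: w0Rw0, w0Rw1, w1Rw0, w1Rw1
Branch closes: q and ¬q both at w1.
All branches of the negation close; one closing branch shown above.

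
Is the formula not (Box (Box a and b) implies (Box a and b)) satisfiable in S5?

Unsatisfiable

1. not (Box (Box a and b) implies (Box a and b)), w0
2. Box (Box a and b), w0   [neg-implies-rule on 1]
3. not (Box a and b), w0   [neg-implies-rule on 1]
4. Box a and b, w0   [Box-rule on 2 via w0Rw0]
5. Box a, w0   [and-rule on 4]
6. b, w0   [and-rule on 4]
7. a, w0   [Box-rule on 5 via w0Rw0]
8. not Box a, w0   [neg-and-rule on 3 (branches; this branch)]
9. not a, w1   [neg-Box-rule on 8: fresh world w1, w0Rw1]
10. Box a and b, w1   [Box-rule on 2 via w0Rw1]
11. Box a, w1   [and-rule on 10]
12. b, w1   [and-rule on 10]
13. a, w1   [Box-rule on 5 via w0Rw1]
Accessibility: w0Rw0, w0Rw1, w1Rw0, w1Rw1
Branch closes: a and not a both at w1.
All branches of the tableau close; one closing branch shown above.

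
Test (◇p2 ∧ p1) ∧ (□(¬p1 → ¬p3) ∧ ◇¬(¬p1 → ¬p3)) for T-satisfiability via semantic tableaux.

1. (◇p2 ∧ p1) ∧ (□(¬p1 → ¬p3) ∧ ◇¬(¬p1 → ¬p3)), u
2. ◇p2 ∧ p1, u
3. □(¬p1 → ¬p3) ∧ ◇¬(¬p1 → ¬p3), u
4. ◇p2, u
5. p1, u
6. □(¬p1 → ¬p3), u
7. ◇¬(¬p1 → ¬p3), u
8. ¬p1 → ¬p3, u
9. ¬p3, u
10. p2, v
11. ¬p1 → ¬p3, v
12. ¬p3, v
13. ¬(¬p1 → ¬p3), w
14. ¬p1, w
15. p3, w
16. ¬p1 → ¬p3, w
17. ¬p3, w
Accessibility: uRu, uRv, uRw, vRv, wRw
Branch closes: p3 and ¬p3 both at w.
(One branch shown.) All branches close.

Unsatisfiable (every branch closes)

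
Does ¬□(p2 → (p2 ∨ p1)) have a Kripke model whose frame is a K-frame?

Unsatisfiable (every branch closes)

1. ¬□(p2 → (p2 ∨ p1)), w0
2. ¬(p2 → (p2 ∨ p1)), w1   [¬□-rule on 1: fresh world w1, w0Rw1]
3. p2, w1   [¬→-rule on 2]
4. ¬(p2 ∨ p1), w1   [¬→-rule on 2]
5. ¬p2, w1   [¬∨-rule on 4]
6. ¬p1, w1   [¬∨-rule on 4]
Accessibility: w0Rw1
Branch closes: p2 and ¬p2 both at w1.
(One branch shown.) All branches close.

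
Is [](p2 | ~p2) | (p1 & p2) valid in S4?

Yes, valid

Tableau for the negation ~([](p2 | ~p2) | (p1 & p2)):
1. ~([](p2 | ~p2) | (p1 & p2)), w0
2. ~[](p2 | ~p2), w0   [~|-rule on 1]
3. ~(p1 & p2), w0   [~|-rule on 1]
4. ~p2, w0   [~&-rule on 3 (branches; this branch)]
5. ~(p2 | ~p2), w1   [~[]-rule on 2: fresh world w1, w0Rw1]
6. ~p2, w1   [~|-rule on 5]
7. p2, w1   [~|-rule on 5]
Accessibility: w0Rw0, w0Rw1, w1Rw1
Branch closes: p2 and ~p2 both at w1.
Every branch of the negation's tableau closes; the branch above is one of them.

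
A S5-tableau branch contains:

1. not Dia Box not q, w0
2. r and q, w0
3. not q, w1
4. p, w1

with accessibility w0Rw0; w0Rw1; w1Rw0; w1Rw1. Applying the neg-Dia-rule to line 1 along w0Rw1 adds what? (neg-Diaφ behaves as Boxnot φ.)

neg-Diaφ behaves as Boxnot φ: propagate the negated body to each accessible world.

not Box not q, w1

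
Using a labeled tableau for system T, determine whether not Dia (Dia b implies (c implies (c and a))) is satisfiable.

Satisfiable (open branch found)

1. not Dia (Dia b implies (c implies (c and a))), u
2. not (Dia b implies (c implies (c and a))), u
3. Dia b, u
4. not (c implies (c and a)), u
5. c, u
6. not (c and a), u
7. not a, u
8. b, v
9. not (Dia b implies (c implies (c and a))), v
10. Dia b, v
11. not (c implies (c and a)), v
12. c, v
13. not (c and a), v
14. not a, v
15. b, w
Accessibility: uRu, uRv, vRv, vRw, wRw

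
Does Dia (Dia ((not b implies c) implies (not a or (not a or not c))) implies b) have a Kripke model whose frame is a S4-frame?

1. Dia (Dia ((not b implies c) implies (not a or (not a or not c))) implies b), w0
2. Dia ((not b implies c) implies (not a or (not a or not c))) implies b, w1   [Dia-rule on 1: fresh world w1, w0Rw1]
3. b, w1   [implies-rule on 2 (branches; this branch)]
Accessibility: w0Rw0, w0Rw1, w1Rw1

Satisfiable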